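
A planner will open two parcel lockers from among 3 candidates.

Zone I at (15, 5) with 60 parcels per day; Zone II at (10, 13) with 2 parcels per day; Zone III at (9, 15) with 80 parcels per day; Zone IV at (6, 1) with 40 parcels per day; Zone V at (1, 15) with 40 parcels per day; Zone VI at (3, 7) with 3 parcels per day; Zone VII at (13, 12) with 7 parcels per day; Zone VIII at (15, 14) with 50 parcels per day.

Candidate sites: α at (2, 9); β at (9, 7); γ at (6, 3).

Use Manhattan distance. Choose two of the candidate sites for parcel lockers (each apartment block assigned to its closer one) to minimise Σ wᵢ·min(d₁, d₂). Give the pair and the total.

{α, β}, total 2496

Evaluate every pair (each demand assigned to the nearer of the two):
  {α, β}: total = 2496
  {β, γ}: total = 2585
  {α, γ}: total = 3091
Best pair: {α, β} with total 2496.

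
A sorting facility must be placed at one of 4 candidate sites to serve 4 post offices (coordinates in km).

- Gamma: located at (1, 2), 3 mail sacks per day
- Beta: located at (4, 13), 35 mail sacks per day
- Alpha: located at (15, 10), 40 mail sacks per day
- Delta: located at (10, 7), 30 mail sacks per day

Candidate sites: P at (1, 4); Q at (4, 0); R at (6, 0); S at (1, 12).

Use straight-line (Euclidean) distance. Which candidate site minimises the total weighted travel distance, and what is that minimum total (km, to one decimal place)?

S, total 1015.2 km

Total weighted distance at each candidate:
  P (1, 4): total = 1231.9
  Q (4, 0): total = 1337.0
  R (6, 0): total = 1256.5
  S (1, 12): total = 1015.2
Minimum is at S with total 1015.2 km.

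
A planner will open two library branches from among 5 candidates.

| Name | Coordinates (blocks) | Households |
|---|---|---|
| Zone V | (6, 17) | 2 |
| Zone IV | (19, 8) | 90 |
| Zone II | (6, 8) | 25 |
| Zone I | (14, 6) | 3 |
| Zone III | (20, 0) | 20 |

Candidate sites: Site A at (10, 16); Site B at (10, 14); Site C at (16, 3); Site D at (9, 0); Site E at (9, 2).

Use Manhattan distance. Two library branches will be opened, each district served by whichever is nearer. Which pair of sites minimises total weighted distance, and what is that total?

Evaluate every pair (each demand assigned to the nearer of the two):
  {Site C, Site E}: total = 1136
  {Site B, Site C}: total = 1139
  {Site A, Site C}: total = 1185
  {Site C, Site D}: total = 1190
  {Site B, Site D}: total = 1867
  {Site B, Site E}: total = 1876
  {Site D, Site E}: total = 1948
  {Site A, Site E}: total = 1962
  {Site A, Site D}: total = 2068
  {Site A, Site B}: total = 2126
Best pair: {Site C, Site E} with total 1136.

{Site C, Site E}, total 1136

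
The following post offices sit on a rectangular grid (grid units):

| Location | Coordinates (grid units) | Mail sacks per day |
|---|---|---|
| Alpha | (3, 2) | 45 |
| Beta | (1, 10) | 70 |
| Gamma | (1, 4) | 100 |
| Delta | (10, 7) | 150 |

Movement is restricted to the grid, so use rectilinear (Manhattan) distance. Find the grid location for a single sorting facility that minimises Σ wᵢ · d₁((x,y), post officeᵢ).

Manhattan distance separates: Σwᵢ(|x−xᵢ|+|y−yᵢ|) = Σwᵢ|x−xᵢ| + Σwᵢ|y−yᵢ|, so x and y are optimised independently as 1-D weighted medians.
Total weight W = 365; half = 182.5.
x-coordinate, sorted with cumulative weight:
  x=1 (Beta, w=70) cum 70
  x=1 (Gamma, w=100) cum 170
  x=3 (Alpha, w=45) cum 215  ← median
  x=10 (Delta, w=150) cum 365
⇒ x* = 3
y-coordinate, sorted with cumulative weight:
  y=2 (Alpha, w=45) cum 45
  y=4 (Gamma, w=100) cum 145
  y=7 (Delta, w=150) cum 295  ← median
  y=10 (Beta, w=70) cum 365
⇒ y* = 7

(3, 7)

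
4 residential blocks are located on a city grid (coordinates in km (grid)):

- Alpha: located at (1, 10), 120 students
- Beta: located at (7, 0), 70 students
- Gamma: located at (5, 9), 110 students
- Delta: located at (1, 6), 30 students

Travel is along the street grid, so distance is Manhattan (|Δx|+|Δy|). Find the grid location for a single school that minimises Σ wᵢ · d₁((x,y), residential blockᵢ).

Manhattan distance separates: Σwᵢ(|x−xᵢ|+|y−yᵢ|) = Σwᵢ|x−xᵢ| + Σwᵢ|y−yᵢ|, so x and y are optimised independently as 1-D weighted medians.
Total weight W = 330; half = 165.
x-coordinate, sorted with cumulative weight:
  x=1 (Alpha, w=120) cum 120
  x=1 (Delta, w=30) cum 150
  x=5 (Gamma, w=110) cum 260  ← median
  x=7 (Beta, w=70) cum 330
⇒ x* = 5
y-coordinate, sorted with cumulative weight:
  y=0 (Beta, w=70) cum 70
  y=6 (Delta, w=30) cum 100
  y=9 (Gamma, w=110) cum 210  ← median
  y=10 (Alpha, w=120) cum 330
⇒ y* = 9

(5, 9)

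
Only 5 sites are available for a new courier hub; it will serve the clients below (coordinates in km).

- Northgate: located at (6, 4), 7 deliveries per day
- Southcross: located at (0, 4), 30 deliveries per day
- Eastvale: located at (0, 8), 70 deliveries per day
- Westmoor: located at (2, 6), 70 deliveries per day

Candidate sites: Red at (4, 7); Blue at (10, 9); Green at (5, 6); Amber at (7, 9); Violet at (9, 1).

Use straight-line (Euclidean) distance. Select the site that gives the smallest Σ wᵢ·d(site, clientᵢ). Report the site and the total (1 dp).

Red, total 620.4 km

Total weighted distance at each candidate:
  Red (4, 7): total = 620.4
  Blue (10, 9): total = 1681.8
  Green (5, 6): total = 764.2
  Amber (7, 9): total = 1196.9
  Violet (9, 1): total = 1714.6
Minimum is at Red with total 620.4 km.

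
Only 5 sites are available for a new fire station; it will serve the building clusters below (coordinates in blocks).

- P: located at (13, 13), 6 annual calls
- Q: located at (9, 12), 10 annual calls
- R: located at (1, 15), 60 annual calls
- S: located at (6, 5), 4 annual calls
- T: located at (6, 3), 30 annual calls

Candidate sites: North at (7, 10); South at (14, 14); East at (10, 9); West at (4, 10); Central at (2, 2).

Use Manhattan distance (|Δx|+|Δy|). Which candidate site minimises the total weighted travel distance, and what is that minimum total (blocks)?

West, total 920 blocks

Total weighted distance at each candidate:
  North (7, 10): total = 1018
  South (14, 14): total = 1560
  East (10, 9): total = 1314
  West (4, 10): total = 920
  Central (2, 2): total = 1320
Minimum is at West with total 920 blocks.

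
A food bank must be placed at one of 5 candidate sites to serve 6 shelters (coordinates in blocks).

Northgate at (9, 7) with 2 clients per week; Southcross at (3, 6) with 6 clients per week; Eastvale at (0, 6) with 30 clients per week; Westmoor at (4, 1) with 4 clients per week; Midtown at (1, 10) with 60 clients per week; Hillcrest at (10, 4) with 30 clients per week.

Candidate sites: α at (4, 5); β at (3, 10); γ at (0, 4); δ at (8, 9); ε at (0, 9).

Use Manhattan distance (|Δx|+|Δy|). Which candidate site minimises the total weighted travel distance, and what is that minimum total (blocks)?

Total weighted distance at each candidate:
  α (4, 5): total = 882
  β (3, 10): total = 802
  γ (0, 4): total = 862
  δ (8, 9): total = 1122
  ε (0, 9): total = 766
Minimum is at ε with total 766 blocks.

ε, total 766 blocks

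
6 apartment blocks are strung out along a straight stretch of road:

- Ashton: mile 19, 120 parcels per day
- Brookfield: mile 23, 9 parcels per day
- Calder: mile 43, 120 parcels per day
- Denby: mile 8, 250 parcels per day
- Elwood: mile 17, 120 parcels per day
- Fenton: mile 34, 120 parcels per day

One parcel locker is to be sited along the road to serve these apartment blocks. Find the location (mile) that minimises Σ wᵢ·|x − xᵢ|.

For a sum of weighted absolute distances on a line, the optimum is the weighted median (not the mean). Total weight W = 739; half-weight = 369.5.
Sort by position and accumulate weight:
  mile 8 (Denby, w=250) → cum 250
  mile 17 (Elwood, w=120) → cum 370  ≥ 369.5 → median here
  mile 19 (Ashton, w=120) → cum 490
  mile 23 (Brookfield, w=9) → cum 499
  mile 34 (Fenton, w=120) → cum 619
  mile 43 (Calder, w=120) → cum 739
Optimal location: mile 17.

x = 17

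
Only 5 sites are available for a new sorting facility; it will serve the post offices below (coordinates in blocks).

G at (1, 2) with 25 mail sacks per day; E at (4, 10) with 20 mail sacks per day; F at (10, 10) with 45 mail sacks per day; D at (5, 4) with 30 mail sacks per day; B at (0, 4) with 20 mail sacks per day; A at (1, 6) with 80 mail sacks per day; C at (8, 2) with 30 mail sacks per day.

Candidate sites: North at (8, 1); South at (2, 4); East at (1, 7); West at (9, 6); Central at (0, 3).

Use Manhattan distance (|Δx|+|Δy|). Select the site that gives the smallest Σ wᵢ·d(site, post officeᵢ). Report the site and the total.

Total weighted distance at each candidate:
  North (8, 1): total = 2345
  South (2, 4): total = 1475
  East (1, 7): total = 1515
  West (9, 6): total = 1895
  Central (0, 3): total = 1825
Minimum is at South with total 1475 blocks.

South, total 1475 blocks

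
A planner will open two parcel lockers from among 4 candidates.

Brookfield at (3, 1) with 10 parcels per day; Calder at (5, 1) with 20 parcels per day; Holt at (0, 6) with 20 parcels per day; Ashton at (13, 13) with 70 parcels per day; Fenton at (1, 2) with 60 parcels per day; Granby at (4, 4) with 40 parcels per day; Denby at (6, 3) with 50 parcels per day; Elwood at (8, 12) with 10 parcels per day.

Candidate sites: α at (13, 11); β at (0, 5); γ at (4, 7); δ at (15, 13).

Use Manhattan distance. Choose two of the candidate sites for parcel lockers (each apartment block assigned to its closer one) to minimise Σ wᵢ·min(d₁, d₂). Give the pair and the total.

Evaluate every pair (each demand assigned to the nearer of the two):
  {α, β}: total = 1310
  {β, δ}: total = 1330
  {α, γ}: total = 1410
  {γ, δ}: total = 1430
  {β, γ}: total = 2030
  {α, δ}: total = 3770
Best pair: {α, β} with total 1310.

{α, β}, total 1310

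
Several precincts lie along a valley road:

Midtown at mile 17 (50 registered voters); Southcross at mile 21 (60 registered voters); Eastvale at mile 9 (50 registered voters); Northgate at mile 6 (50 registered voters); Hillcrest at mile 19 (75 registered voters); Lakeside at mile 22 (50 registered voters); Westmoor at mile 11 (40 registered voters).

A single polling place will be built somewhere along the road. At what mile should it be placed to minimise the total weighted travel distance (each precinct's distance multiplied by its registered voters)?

For a sum of weighted absolute distances on a line, the optimum is the weighted median (not the mean). Total weight W = 375; half-weight = 187.5.
Sort by position and accumulate weight:
  mile 6 (Northgate, w=50) → cum 50
  mile 9 (Eastvale, w=50) → cum 100
  mile 11 (Westmoor, w=40) → cum 140
  mile 17 (Midtown, w=50) → cum 190  ≥ 187.5 → median here
  mile 19 (Hillcrest, w=75) → cum 265
  mile 21 (Southcross, w=60) → cum 325
  mile 22 (Lakeside, w=50) → cum 375
Optimal location: mile 17.

x = 17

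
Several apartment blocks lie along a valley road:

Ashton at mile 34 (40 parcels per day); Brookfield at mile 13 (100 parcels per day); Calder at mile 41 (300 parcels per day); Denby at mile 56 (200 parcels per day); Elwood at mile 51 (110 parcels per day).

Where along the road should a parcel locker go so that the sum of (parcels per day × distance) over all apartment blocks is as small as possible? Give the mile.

x = 41

For a sum of weighted absolute distances on a line, the optimum is the weighted median (not the mean). Total weight W = 750; half-weight = 375.
Sort by position and accumulate weight:
  mile 13 (Brookfield, w=100) → cum 100
  mile 34 (Ashton, w=40) → cum 140
  mile 41 (Calder, w=300) → cum 440  ≥ 375 → median here
  mile 51 (Elwood, w=110) → cum 550
  mile 56 (Denby, w=200) → cum 750
Optimal location: mile 41.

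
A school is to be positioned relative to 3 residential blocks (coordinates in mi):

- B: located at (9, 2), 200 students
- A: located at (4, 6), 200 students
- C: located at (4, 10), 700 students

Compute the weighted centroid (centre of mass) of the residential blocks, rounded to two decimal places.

(4.91, 7.82)

The minimiser of Σwᵢ‖p−pᵢ‖² is the weighted centroid p* = (Σwᵢpᵢ)/(Σwᵢ).
Σwᵢ = 1100.
Σwᵢxᵢ = 200·9 + 200·4 + 700·4 = 5400.
Σwᵢyᵢ = 200·2 + 200·6 + 700·10 = 8600.
x* = 5400/1100 = 4.91, y* = 8600/1100 = 7.82.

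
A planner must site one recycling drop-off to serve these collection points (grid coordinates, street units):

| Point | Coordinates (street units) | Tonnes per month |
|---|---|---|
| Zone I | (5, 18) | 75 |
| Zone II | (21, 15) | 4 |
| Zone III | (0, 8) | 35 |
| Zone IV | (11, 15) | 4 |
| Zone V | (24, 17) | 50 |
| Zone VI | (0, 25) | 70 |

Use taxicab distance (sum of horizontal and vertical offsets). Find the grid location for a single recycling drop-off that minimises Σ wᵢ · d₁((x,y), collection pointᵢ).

Manhattan distance separates: Σwᵢ(|x−xᵢ|+|y−yᵢ|) = Σwᵢ|x−xᵢ| + Σwᵢ|y−yᵢ|, so x and y are optimised independently as 1-D weighted medians.
Total weight W = 238; half = 119.
x-coordinate, sorted with cumulative weight:
  x=0 (Zone III, w=35) cum 35
  x=0 (Zone VI, w=70) cum 105
  x=5 (Zone I, w=75) cum 180  ← median
  x=11 (Zone IV, w=4) cum 184
  x=21 (Zone II, w=4) cum 188
  x=24 (Zone V, w=50) cum 238
⇒ x* = 5
y-coordinate, sorted with cumulative weight:
  y=8 (Zone III, w=35) cum 35
  y=15 (Zone II, w=4) cum 39
  y=15 (Zone IV, w=4) cum 43
  y=17 (Zone V, w=50) cum 93
  y=18 (Zone I, w=75) cum 168  ← median
  y=25 (Zone VI, w=70) cum 238
⇒ y* = 18

(5, 18)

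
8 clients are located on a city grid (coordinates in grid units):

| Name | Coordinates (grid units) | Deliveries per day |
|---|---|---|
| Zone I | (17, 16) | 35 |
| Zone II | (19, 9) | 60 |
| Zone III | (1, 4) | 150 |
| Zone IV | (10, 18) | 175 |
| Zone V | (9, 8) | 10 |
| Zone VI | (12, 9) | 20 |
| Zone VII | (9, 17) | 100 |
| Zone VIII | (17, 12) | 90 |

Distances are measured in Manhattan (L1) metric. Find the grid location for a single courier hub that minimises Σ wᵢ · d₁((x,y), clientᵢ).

(10, 12)

Manhattan distance separates: Σwᵢ(|x−xᵢ|+|y−yᵢ|) = Σwᵢ|x−xᵢ| + Σwᵢ|y−yᵢ|, so x and y are optimised independently as 1-D weighted medians.
Total weight W = 640; half = 320.
x-coordinate, sorted with cumulative weight:
  x=1 (Zone III, w=150) cum 150
  x=9 (Zone V, w=10) cum 160
  x=9 (Zone VII, w=100) cum 260
  x=10 (Zone IV, w=175) cum 435  ← median
  x=12 (Zone VI, w=20) cum 455
  x=17 (Zone I, w=35) cum 490
  x=17 (Zone VIII, w=90) cum 580
  x=19 (Zone II, w=60) cum 640
⇒ x* = 10
y-coordinate, sorted with cumulative weight:
  y=4 (Zone III, w=150) cum 150
  y=8 (Zone V, w=10) cum 160
  y=9 (Zone II, w=60) cum 220
  y=9 (Zone VI, w=20) cum 240
  y=12 (Zone VIII, w=90) cum 330  ← median
  y=16 (Zone I, w=35) cum 365
  y=17 (Zone VII, w=100) cum 465
  y=18 (Zone IV, w=175) cum 640
⇒ y* = 12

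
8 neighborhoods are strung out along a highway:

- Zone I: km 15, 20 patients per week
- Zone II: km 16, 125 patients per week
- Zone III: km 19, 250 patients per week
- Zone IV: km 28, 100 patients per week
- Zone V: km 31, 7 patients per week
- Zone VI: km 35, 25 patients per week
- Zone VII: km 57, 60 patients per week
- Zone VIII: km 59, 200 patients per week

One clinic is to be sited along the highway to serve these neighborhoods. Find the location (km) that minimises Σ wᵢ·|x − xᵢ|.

For a sum of weighted absolute distances on a line, the optimum is the weighted median (not the mean). Total weight W = 787; half-weight = 393.5.
Sort by position and accumulate weight:
  km 15 (Zone I, w=20) → cum 20
  km 16 (Zone II, w=125) → cum 145
  km 19 (Zone III, w=250) → cum 395  ≥ 393.5 → median here
  km 28 (Zone IV, w=100) → cum 495
  km 31 (Zone V, w=7) → cum 502
  km 35 (Zone VI, w=25) → cum 527
  km 57 (Zone VII, w=60) → cum 587
  km 59 (Zone VIII, w=200) → cum 787
Optimal location: km 19.

x = 19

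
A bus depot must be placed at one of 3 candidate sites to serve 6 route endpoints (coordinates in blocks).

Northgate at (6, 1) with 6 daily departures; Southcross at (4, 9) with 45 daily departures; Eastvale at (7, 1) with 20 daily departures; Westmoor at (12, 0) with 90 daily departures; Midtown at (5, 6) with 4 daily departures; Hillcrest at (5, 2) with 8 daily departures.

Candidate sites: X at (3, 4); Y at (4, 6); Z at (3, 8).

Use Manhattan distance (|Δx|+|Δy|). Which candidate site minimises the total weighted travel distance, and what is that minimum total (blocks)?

Total weighted distance at each candidate:
  X (3, 4): total = 1664
  Y (4, 6): total = 1641
  Z (3, 8): total = 1980
Minimum is at Y with total 1641 blocks.

Y, total 1641 blocks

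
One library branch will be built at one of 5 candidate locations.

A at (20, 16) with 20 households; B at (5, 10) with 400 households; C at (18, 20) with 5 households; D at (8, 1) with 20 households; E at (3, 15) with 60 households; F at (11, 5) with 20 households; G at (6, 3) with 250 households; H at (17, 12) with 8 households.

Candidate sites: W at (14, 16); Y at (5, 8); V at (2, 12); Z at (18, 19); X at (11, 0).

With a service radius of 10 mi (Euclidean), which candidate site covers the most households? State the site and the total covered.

Y, covering 750

Coverage radius r = 10 mi; a point is covered iff (Δx)²+(Δy)² ≤ 10² = 100.
  W (14, 16): covers {A, C, H} → 33
  Y (5, 8): covers {B, D, E, F, G} → 750
  V (2, 12): covers {B, E, G} → 710
  Z (18, 19): covers {A, C, H} → 33
  X (11, 0): covers {D, F, G} → 290
Maximum coverage at Y: 750 households.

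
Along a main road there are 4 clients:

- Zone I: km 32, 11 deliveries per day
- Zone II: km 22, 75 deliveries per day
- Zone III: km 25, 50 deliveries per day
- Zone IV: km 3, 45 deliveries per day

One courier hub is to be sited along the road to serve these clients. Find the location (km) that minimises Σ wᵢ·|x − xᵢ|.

x = 22

For a sum of weighted absolute distances on a line, the optimum is the weighted median (not the mean). Total weight W = 181; half-weight = 90.5.
Sort by position and accumulate weight:
  km 3 (Zone IV, w=45) → cum 45
  km 22 (Zone II, w=75) → cum 120  ≥ 90.5 → median here
  km 25 (Zone III, w=50) → cum 170
  km 32 (Zone I, w=11) → cum 181
Optimal location: km 22.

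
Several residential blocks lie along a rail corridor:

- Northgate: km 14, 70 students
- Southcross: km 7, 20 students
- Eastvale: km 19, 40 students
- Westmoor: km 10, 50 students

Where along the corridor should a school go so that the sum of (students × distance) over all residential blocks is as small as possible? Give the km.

For a sum of weighted absolute distances on a line, the optimum is the weighted median (not the mean). Total weight W = 180; half-weight = 90.
Sort by position and accumulate weight:
  km 7 (Southcross, w=20) → cum 20
  km 10 (Westmoor, w=50) → cum 70
  km 14 (Northgate, w=70) → cum 140  ≥ 90 → median here
  km 19 (Eastvale, w=40) → cum 180
Optimal location: km 14.

x = 14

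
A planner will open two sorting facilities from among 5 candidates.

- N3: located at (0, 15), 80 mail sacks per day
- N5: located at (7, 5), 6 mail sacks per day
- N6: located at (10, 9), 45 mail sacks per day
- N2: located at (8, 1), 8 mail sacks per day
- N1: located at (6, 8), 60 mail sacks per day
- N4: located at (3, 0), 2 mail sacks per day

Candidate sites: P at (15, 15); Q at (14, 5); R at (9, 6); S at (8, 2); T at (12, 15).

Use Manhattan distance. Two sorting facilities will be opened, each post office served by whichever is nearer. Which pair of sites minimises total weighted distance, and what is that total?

Evaluate every pair (each demand assigned to the nearer of the two):
  {R, T}: total = 1530
  {P, R}: total = 1770
  {S, T}: total = 1846
  {R, S}: total = 1960
  {Q, R}: total = 2010
  {P, S}: total = 2131
  {Q, T}: total = 2134
  {P, Q}: total = 2374
  {P, T}: total = 2382
  {Q, S}: total = 2566
Best pair: {R, T} with total 1530.

{R, T}, total 1530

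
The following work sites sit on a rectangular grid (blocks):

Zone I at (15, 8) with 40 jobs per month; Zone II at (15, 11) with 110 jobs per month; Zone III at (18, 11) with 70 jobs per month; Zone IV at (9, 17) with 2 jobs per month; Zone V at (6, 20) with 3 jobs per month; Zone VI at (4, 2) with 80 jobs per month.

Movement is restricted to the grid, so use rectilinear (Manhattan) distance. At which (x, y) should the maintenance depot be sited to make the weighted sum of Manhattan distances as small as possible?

Manhattan distance separates: Σwᵢ(|x−xᵢ|+|y−yᵢ|) = Σwᵢ|x−xᵢ| + Σwᵢ|y−yᵢ|, so x and y are optimised independently as 1-D weighted medians.
Total weight W = 305; half = 152.5.
x-coordinate, sorted with cumulative weight:
  x=4 (Zone VI, w=80) cum 80
  x=6 (Zone V, w=3) cum 83
  x=9 (Zone IV, w=2) cum 85
  x=15 (Zone I, w=40) cum 125
  x=15 (Zone II, w=110) cum 235  ← median
  x=18 (Zone III, w=70) cum 305
⇒ x* = 15
y-coordinate, sorted with cumulative weight:
  y=2 (Zone VI, w=80) cum 80
  y=8 (Zone I, w=40) cum 120
  y=11 (Zone II, w=110) cum 230  ← median
  y=11 (Zone III, w=70) cum 300
  y=17 (Zone IV, w=2) cum 302
  y=20 (Zone V, w=3) cum 305
⇒ y* = 11

(15, 11)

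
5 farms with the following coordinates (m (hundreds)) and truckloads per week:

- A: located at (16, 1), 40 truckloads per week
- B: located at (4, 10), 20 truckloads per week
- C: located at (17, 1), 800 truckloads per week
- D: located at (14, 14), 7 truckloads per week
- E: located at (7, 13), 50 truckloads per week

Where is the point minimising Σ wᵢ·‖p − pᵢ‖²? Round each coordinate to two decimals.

(16.10, 1.95)

The minimiser of Σwᵢ‖p−pᵢ‖² is the weighted centroid p* = (Σwᵢpᵢ)/(Σwᵢ).
Σwᵢ = 917.
Σwᵢxᵢ = 40·16 + 20·4 + 800·17 + 7·14 + 50·7 = 14768.
Σwᵢyᵢ = 40·1 + 20·10 + 800·1 + 7·14 + 50·13 = 1788.
x* = 14768/917 = 16.10, y* = 1788/917 = 1.95.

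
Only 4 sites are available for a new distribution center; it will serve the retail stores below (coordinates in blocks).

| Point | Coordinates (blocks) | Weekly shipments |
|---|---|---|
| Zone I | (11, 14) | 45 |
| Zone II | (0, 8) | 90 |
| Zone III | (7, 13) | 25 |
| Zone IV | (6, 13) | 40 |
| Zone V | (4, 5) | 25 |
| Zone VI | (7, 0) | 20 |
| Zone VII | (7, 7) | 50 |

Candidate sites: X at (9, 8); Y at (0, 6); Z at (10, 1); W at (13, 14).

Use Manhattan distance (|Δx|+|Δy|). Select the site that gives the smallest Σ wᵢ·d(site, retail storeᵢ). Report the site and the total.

Total weighted distance at each candidate:
  X (9, 8): total = 2215
  Y (0, 6): total = 2690
  Z (10, 1): total = 3955
  W (13, 14): total = 3795
Minimum is at X with total 2215 blocks.

X, total 2215 blocks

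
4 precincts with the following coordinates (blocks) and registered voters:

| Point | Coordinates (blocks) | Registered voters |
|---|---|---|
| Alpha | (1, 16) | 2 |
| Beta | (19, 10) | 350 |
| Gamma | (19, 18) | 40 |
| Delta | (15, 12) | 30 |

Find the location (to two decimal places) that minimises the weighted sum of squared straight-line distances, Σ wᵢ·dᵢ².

The minimiser of Σwᵢ‖p−pᵢ‖² is the weighted centroid p* = (Σwᵢpᵢ)/(Σwᵢ).
Σwᵢ = 422.
Σwᵢxᵢ = 2·1 + 350·19 + 40·19 + 30·15 = 7862.
Σwᵢyᵢ = 2·16 + 350·10 + 40·18 + 30·12 = 4612.
x* = 7862/422 = 18.63, y* = 4612/422 = 10.93.

(18.63, 10.93)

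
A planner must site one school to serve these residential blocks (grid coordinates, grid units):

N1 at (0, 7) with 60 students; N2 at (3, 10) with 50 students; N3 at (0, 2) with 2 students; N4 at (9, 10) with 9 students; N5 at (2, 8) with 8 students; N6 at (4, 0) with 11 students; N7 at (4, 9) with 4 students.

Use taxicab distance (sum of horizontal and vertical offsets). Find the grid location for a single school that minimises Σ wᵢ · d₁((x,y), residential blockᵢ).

(3, 7)

Manhattan distance separates: Σwᵢ(|x−xᵢ|+|y−yᵢ|) = Σwᵢ|x−xᵢ| + Σwᵢ|y−yᵢ|, so x and y are optimised independently as 1-D weighted medians.
Total weight W = 144; half = 72.
x-coordinate, sorted with cumulative weight:
  x=0 (N1, w=60) cum 60
  x=0 (N3, w=2) cum 62
  x=2 (N5, w=8) cum 70
  x=3 (N2, w=50) cum 120  ← median
  x=4 (N6, w=11) cum 131
  x=4 (N7, w=4) cum 135
  x=9 (N4, w=9) cum 144
⇒ x* = 3
y-coordinate, sorted with cumulative weight:
  y=0 (N6, w=11) cum 11
  y=2 (N3, w=2) cum 13
  y=7 (N1, w=60) cum 73  ← median
  y=8 (N5, w=8) cum 81
  y=9 (N7, w=4) cum 85
  y=10 (N2, w=50) cum 135
  y=10 (N4, w=9) cum 144
⇒ y* = 7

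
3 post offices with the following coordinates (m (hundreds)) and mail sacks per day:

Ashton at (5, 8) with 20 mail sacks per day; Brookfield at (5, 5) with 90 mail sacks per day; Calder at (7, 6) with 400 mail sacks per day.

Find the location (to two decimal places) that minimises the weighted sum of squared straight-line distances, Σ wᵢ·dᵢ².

The minimiser of Σwᵢ‖p−pᵢ‖² is the weighted centroid p* = (Σwᵢpᵢ)/(Σwᵢ).
Σwᵢ = 510.
Σwᵢxᵢ = 20·5 + 90·5 + 400·7 = 3350.
Σwᵢyᵢ = 20·8 + 90·5 + 400·6 = 3010.
x* = 3350/510 = 6.57, y* = 3010/510 = 5.90.

(6.57, 5.90)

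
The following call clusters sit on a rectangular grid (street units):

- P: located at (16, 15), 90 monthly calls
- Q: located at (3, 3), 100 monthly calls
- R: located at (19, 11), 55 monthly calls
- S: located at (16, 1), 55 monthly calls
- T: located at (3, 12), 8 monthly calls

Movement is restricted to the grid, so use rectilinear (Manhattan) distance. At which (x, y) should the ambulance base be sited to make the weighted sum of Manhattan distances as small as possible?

Manhattan distance separates: Σwᵢ(|x−xᵢ|+|y−yᵢ|) = Σwᵢ|x−xᵢ| + Σwᵢ|y−yᵢ|, so x and y are optimised independently as 1-D weighted medians.
Total weight W = 308; half = 154.
x-coordinate, sorted with cumulative weight:
  x=3 (Q, w=100) cum 100
  x=3 (T, w=8) cum 108
  x=16 (P, w=90) cum 198  ← median
  x=16 (S, w=55) cum 253
  x=19 (R, w=55) cum 308
⇒ x* = 16
y-coordinate, sorted with cumulative weight:
  y=1 (S, w=55) cum 55
  y=3 (Q, w=100) cum 155  ← median
  y=11 (R, w=55) cum 210
  y=12 (T, w=8) cum 218
  y=15 (P, w=90) cum 308
⇒ y* = 3

(16, 3)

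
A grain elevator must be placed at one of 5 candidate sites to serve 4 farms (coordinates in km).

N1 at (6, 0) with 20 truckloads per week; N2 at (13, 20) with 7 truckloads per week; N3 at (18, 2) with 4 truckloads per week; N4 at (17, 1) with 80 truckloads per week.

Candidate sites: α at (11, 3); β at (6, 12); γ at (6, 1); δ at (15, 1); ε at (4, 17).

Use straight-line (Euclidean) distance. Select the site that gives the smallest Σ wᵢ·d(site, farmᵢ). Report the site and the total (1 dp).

Total weighted distance at each candidate:
  α (11, 3): total = 770.7
  β (6, 12): total = 1621.4
  γ (6, 1): total = 1089.9
  δ (15, 1): total = 487.5
  ε (4, 17): total = 2140.1
Minimum is at δ with total 487.5 km.

δ, total 487.5 km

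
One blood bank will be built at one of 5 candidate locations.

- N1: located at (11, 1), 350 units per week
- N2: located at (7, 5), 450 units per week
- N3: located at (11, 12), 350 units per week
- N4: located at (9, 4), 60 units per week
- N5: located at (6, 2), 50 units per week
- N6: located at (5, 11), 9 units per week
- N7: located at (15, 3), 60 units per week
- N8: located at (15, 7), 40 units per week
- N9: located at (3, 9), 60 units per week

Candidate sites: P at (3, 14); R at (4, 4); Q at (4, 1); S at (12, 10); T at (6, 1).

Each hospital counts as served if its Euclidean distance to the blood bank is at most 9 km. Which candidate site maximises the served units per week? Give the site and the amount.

Coverage radius r = 9 km; a point is covered iff (Δx)²+(Δy)² ≤ 9² = 81.
  P (3, 14): covers {N3, N6, N9} → 419
  R (4, 4): covers {N1, N2, N4, N5, N6, N9} → 979
  Q (4, 1): covers {N1, N2, N4, N5, N9} → 970
  S (12, 10): covers {N2, N3, N4, N6, N7, N8} → 969
  T (6, 1): covers {N1, N2, N4, N5, N9} → 970
Maximum coverage at R: 979 units per week.

R, covering 979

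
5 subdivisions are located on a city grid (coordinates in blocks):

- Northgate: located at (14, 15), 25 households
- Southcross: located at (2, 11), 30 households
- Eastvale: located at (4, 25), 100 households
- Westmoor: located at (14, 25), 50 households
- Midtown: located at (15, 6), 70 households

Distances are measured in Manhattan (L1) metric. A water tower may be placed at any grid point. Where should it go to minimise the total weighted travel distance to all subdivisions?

(14, 25)

Manhattan distance separates: Σwᵢ(|x−xᵢ|+|y−yᵢ|) = Σwᵢ|x−xᵢ| + Σwᵢ|y−yᵢ|, so x and y are optimised independently as 1-D weighted medians.
Total weight W = 275; half = 137.5.
x-coordinate, sorted with cumulative weight:
  x=2 (Southcross, w=30) cum 30
  x=4 (Eastvale, w=100) cum 130
  x=14 (Northgate, w=25) cum 155  ← median
  x=14 (Westmoor, w=50) cum 205
  x=15 (Midtown, w=70) cum 275
⇒ x* = 14
y-coordinate, sorted with cumulative weight:
  y=6 (Midtown, w=70) cum 70
  y=11 (Southcross, w=30) cum 100
  y=15 (Northgate, w=25) cum 125
  y=25 (Eastvale, w=100) cum 225  ← median
  y=25 (Westmoor, w=50) cum 275
⇒ y* = 25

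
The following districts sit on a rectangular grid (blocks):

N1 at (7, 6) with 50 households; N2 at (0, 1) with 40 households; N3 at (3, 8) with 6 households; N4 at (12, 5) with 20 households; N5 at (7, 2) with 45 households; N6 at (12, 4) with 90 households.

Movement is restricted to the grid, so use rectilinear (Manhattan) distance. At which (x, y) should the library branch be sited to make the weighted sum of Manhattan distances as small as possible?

(7, 4)

Manhattan distance separates: Σwᵢ(|x−xᵢ|+|y−yᵢ|) = Σwᵢ|x−xᵢ| + Σwᵢ|y−yᵢ|, so x and y are optimised independently as 1-D weighted medians.
Total weight W = 251; half = 125.5.
x-coordinate, sorted with cumulative weight:
  x=0 (N2, w=40) cum 40
  x=3 (N3, w=6) cum 46
  x=7 (N1, w=50) cum 96
  x=7 (N5, w=45) cum 141  ← median
  x=12 (N4, w=20) cum 161
  x=12 (N6, w=90) cum 251
⇒ x* = 7
y-coordinate, sorted with cumulative weight:
  y=1 (N2, w=40) cum 40
  y=2 (N5, w=45) cum 85
  y=4 (N6, w=90) cum 175  ← median
  y=5 (N4, w=20) cum 195
  y=6 (N1, w=50) cum 245
  y=8 (N3, w=6) cum 251
⇒ y* = 4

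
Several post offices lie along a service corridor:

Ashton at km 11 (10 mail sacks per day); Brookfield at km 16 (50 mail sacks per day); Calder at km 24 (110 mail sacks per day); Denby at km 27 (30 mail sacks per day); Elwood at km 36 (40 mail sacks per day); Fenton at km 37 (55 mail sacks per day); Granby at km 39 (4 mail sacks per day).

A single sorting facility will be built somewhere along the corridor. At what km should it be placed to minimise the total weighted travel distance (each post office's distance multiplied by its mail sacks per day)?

x = 24

For a sum of weighted absolute distances on a line, the optimum is the weighted median (not the mean). Total weight W = 299; half-weight = 149.5.
Sort by position and accumulate weight:
  km 11 (Ashton, w=10) → cum 10
  km 16 (Brookfield, w=50) → cum 60
  km 24 (Calder, w=110) → cum 170  ≥ 149.5 → median here
  km 27 (Denby, w=30) → cum 200
  km 36 (Elwood, w=40) → cum 240
  km 37 (Fenton, w=55) → cum 295
  km 39 (Granby, w=4) → cum 299
Optimal location: km 24.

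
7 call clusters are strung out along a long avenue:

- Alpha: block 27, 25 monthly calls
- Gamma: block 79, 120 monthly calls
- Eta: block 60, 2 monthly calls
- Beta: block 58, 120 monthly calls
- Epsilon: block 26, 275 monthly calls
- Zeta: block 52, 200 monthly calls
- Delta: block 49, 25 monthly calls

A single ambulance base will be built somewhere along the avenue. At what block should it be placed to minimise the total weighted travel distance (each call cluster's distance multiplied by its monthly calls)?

For a sum of weighted absolute distances on a line, the optimum is the weighted median (not the mean). Total weight W = 767; half-weight = 383.5.
Sort by position and accumulate weight:
  block 26 (Epsilon, w=275) → cum 275
  block 27 (Alpha, w=25) → cum 300
  block 49 (Delta, w=25) → cum 325
  block 52 (Zeta, w=200) → cum 525  ≥ 383.5 → median here
  block 58 (Beta, w=120) → cum 645
  block 60 (Eta, w=2) → cum 647
  block 79 (Gamma, w=120) → cum 767
Optimal location: block 52.

x = 52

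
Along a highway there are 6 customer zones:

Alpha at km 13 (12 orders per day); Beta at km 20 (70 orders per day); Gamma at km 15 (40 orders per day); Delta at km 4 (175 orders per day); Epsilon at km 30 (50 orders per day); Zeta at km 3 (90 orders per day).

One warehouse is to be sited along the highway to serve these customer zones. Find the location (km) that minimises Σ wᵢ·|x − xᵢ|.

x = 4

For a sum of weighted absolute distances on a line, the optimum is the weighted median (not the mean). Total weight W = 437; half-weight = 218.5.
Sort by position and accumulate weight:
  km 3 (Zeta, w=90) → cum 90
  km 4 (Delta, w=175) → cum 265  ≥ 218.5 → median here
  km 13 (Alpha, w=12) → cum 277
  km 15 (Gamma, w=40) → cum 317
  km 20 (Beta, w=70) → cum 387
  km 30 (Epsilon, w=50) → cum 437
Optimal location: km 4.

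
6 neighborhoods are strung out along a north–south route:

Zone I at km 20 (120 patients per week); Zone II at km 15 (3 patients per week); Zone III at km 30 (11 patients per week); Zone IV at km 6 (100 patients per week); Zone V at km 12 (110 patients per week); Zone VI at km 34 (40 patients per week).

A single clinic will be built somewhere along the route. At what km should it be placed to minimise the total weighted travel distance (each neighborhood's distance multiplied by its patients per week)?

x = 12

For a sum of weighted absolute distances on a line, the optimum is the weighted median (not the mean). Total weight W = 384; half-weight = 192.
Sort by position and accumulate weight:
  km 6 (Zone IV, w=100) → cum 100
  km 12 (Zone V, w=110) → cum 210  ≥ 192 → median here
  km 15 (Zone II, w=3) → cum 213
  km 20 (Zone I, w=120) → cum 333
  km 30 (Zone III, w=11) → cum 344
  km 34 (Zone VI, w=40) → cum 384
Optimal location: km 12.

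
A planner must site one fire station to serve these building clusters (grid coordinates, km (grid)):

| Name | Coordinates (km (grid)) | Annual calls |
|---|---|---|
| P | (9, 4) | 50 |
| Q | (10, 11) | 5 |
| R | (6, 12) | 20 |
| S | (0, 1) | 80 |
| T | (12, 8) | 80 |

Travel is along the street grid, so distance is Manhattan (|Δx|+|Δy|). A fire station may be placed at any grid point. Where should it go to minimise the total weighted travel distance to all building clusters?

(9, 4)

Manhattan distance separates: Σwᵢ(|x−xᵢ|+|y−yᵢ|) = Σwᵢ|x−xᵢ| + Σwᵢ|y−yᵢ|, so x and y are optimised independently as 1-D weighted medians.
Total weight W = 235; half = 117.5.
x-coordinate, sorted with cumulative weight:
  x=0 (S, w=80) cum 80
  x=6 (R, w=20) cum 100
  x=9 (P, w=50) cum 150  ← median
  x=10 (Q, w=5) cum 155
  x=12 (T, w=80) cum 235
⇒ x* = 9
y-coordinate, sorted with cumulative weight:
  y=1 (S, w=80) cum 80
  y=4 (P, w=50) cum 130  ← median
  y=8 (T, w=80) cum 210
  y=11 (Q, w=5) cum 215
  y=12 (R, w=20) cum 235
⇒ y* = 4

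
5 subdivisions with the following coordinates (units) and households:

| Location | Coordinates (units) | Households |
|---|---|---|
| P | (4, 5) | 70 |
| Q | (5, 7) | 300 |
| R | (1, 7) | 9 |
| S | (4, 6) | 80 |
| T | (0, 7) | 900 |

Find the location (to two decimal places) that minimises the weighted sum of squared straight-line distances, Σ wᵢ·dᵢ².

(1.55, 6.84)

The minimiser of Σwᵢ‖p−pᵢ‖² is the weighted centroid p* = (Σwᵢpᵢ)/(Σwᵢ).
Σwᵢ = 1359.
Σwᵢxᵢ = 70·4 + 300·5 + 9·1 + 80·4 + 900·0 = 2109.
Σwᵢyᵢ = 70·5 + 300·7 + 9·7 + 80·6 + 900·7 = 9293.
x* = 2109/1359 = 1.55, y* = 9293/1359 = 6.84.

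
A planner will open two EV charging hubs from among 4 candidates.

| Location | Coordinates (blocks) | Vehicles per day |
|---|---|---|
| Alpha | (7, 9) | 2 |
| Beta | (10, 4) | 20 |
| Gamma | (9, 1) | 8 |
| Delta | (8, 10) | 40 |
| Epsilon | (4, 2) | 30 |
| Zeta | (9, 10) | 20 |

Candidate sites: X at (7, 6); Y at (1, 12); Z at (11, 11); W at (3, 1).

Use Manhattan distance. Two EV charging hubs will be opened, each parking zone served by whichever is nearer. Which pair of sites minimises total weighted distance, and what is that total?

{Z, W}, total 500

Evaluate every pair (each demand assigned to the nearer of the two):
  {Z, W}: total = 500
  {X, W}: total = 534
  {X, Z}: total = 592
  {X, Y}: total = 692
  {Y, Z}: total = 878
  {Y, W}: total = 886
Best pair: {Z, W} with total 500.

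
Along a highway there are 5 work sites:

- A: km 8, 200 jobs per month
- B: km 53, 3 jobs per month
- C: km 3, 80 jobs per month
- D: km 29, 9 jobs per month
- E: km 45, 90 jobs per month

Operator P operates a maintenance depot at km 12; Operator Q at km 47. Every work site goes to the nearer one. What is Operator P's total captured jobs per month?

The indifferent point is the midpoint (12+47)/2 = 29.5; work sites left of it (closer to Operator P at 12) go to Operator P, those right go to Operator Q.
  C at 3 (w=80) → Operator P
  A at 8 (w=200) → Operator P
  D at 29 (w=9) → Operator P
  E at 45 (w=90) → Operator Q
  B at 53 (w=3) → Operator Q
Operator P captures 289; Operator Q captures 93.

289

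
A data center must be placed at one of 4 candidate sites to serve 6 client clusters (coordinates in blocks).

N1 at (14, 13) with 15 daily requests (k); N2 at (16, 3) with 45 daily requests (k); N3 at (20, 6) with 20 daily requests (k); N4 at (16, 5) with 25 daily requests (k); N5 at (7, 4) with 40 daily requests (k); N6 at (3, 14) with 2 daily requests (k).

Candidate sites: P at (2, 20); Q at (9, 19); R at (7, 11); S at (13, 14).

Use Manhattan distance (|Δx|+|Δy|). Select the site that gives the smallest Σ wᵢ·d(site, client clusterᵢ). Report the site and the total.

S, total 1920 blocks

Total weighted distance at each candidate:
  P (2, 20): total = 3899
  Q (9, 19): total = 2907
  R (7, 11): total = 1929
  S (13, 14): total = 1920
Minimum is at S with total 1920 blocks.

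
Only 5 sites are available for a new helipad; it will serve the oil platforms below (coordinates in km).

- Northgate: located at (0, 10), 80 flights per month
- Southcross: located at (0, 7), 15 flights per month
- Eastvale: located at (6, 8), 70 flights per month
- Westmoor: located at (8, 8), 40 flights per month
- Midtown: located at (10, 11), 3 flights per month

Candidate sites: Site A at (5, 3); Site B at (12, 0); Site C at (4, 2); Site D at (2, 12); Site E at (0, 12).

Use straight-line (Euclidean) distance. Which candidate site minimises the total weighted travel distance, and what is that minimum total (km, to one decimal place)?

Site D, total 1015.7 km

Total weighted distance at each candidate:
  Site A (5, 3): total = 1402.7
  Site B (12, 0): total = 2549.3
  Site C (4, 2): total = 1575.2
  Site D (2, 12): total = 1015.7
  Site E (0, 12): total = 1127.7
Minimum is at Site D with total 1015.7 km.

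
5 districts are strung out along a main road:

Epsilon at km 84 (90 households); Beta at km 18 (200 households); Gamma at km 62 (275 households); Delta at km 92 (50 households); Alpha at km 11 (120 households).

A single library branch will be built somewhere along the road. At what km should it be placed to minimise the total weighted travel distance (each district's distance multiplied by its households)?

x = 62

For a sum of weighted absolute distances on a line, the optimum is the weighted median (not the mean). Total weight W = 735; half-weight = 367.5.
Sort by position and accumulate weight:
  km 11 (Alpha, w=120) → cum 120
  km 18 (Beta, w=200) → cum 320
  km 62 (Gamma, w=275) → cum 595  ≥ 367.5 → median here
  km 84 (Epsilon, w=90) → cum 685
  km 92 (Delta, w=50) → cum 735
Optimal location: km 62.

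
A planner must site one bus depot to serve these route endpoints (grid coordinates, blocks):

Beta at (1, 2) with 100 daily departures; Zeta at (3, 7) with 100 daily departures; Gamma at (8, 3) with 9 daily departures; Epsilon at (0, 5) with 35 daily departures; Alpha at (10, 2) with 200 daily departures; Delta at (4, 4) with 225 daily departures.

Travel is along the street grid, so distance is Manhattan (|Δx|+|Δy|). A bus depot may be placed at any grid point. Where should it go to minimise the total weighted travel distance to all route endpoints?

Manhattan distance separates: Σwᵢ(|x−xᵢ|+|y−yᵢ|) = Σwᵢ|x−xᵢ| + Σwᵢ|y−yᵢ|, so x and y are optimised independently as 1-D weighted medians.
Total weight W = 669; half = 334.5.
x-coordinate, sorted with cumulative weight:
  x=0 (Epsilon, w=35) cum 35
  x=1 (Beta, w=100) cum 135
  x=3 (Zeta, w=100) cum 235
  x=4 (Delta, w=225) cum 460  ← median
  x=8 (Gamma, w=9) cum 469
  x=10 (Alpha, w=200) cum 669
⇒ x* = 4
y-coordinate, sorted with cumulative weight:
  y=2 (Beta, w=100) cum 100
  y=2 (Alpha, w=200) cum 300
  y=3 (Gamma, w=9) cum 309
  y=4 (Delta, w=225) cum 534  ← median
  y=5 (Epsilon, w=35) cum 569
  y=7 (Zeta, w=100) cum 669
⇒ y* = 4

(4, 4)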